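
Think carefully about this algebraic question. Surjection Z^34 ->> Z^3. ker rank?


rank(ker) = 34-3 = 31


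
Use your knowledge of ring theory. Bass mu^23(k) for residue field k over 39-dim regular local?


C(n,i)=C(39,23)=37711260990


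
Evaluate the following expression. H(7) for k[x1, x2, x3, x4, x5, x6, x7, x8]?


C(d+n-1,n-1)=C(14,7)=3432


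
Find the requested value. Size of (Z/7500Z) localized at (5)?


5-primary part: 7500=5^4*12
Size=5^4=625


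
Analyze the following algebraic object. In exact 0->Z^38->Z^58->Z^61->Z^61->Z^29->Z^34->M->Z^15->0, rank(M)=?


Alt sum=0:
(-1)^0*38 + (-1)^1*58 + (-1)^2*61 + (-1)^3*61 + (-1)^4*29 + (-1)^5*34 + (-1)^6*? + (-1)^7*15=0
rank(M)=40


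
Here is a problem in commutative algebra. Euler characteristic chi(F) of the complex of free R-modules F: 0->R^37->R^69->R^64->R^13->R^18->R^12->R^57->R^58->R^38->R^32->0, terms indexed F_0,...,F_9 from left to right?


chi = sum (-1)^i * rank:
(-1)^0*37=37
(-1)^1*69=-69
(-1)^2*64=64
(-1)^3*13=-13
(-1)^4*18=18
(-1)^5*12=-12
(-1)^6*57=57
(-1)^7*58=-58
(-1)^8*38=38
(-1)^9*32=-32
chi=30


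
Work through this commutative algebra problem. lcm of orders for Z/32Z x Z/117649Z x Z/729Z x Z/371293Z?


Exponent = lcm of the cyclic orders; pairwise coprime => product.
2^5*7^6*3^6*13^5=32*117649*729*371293=1019019531662496


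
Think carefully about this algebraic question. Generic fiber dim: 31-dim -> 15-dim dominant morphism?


dim(fiber)=dim(X)-dim(Y)=31-15=16


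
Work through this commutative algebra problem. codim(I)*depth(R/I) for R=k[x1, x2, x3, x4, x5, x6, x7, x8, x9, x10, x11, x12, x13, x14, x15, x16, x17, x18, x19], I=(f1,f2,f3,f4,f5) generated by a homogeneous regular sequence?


codim=5, depth=dim(R/I)=19-5=14
Product=5*14=70


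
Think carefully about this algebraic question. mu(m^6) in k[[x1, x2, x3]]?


C(n+d-1,d)=C(8,6)=28


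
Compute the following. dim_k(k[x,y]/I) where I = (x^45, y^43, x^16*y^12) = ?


k[x,y]/I, I = (x^45, y^43, x^16*y^12)
Rect: 45x43=1935. Corner: (45-16)x(43-12)=899.
dim = 1935-899 = 1036


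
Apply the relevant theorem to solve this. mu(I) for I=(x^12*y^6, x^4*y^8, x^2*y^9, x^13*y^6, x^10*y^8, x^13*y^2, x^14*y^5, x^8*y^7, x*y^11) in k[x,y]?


Remove redundant (divisible by others).
x^10*y^8 redundant.
x^13*y^6 redundant.
x^14*y^5 redundant.
Min: x^13*y^2, x^12*y^6, x^8*y^7, x^4*y^8, x^2*y^9, x*y^11
Count=6


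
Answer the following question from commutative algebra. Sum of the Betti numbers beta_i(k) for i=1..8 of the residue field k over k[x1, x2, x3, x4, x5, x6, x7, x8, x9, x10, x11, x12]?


Koszul resolution: beta_i(k)=C(n,i), n=12
C(12,1)=12, C(12,2)=66, C(12,3)=220, C(12,4)=495, C(12,5)=792, C(12,6)=924, C(12,7)=792, C(12,8)=495
Sum=3796


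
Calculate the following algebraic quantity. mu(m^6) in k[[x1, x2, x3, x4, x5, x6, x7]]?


C(n+d-1,d)=C(12,6)=924


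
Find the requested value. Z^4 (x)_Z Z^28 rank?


rank(M(x)N) = rank(M)*rank(N)
4*28 = 112


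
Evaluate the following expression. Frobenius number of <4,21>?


gcd(4,21)=1 => F=ab-a-b=4*21-4-21=84-25=59


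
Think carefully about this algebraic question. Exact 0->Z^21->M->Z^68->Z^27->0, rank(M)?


Alt sum=0:
(-1)^0*21 + (-1)^1*? + (-1)^2*68 + (-1)^3*27=0
rank(M)=62


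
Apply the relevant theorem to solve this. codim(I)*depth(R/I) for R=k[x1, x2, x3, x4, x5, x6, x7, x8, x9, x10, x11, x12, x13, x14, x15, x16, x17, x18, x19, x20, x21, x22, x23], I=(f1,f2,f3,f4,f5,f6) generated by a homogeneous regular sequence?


codim=6, depth=dim(R/I)=23-6=17
Product=6*17=102


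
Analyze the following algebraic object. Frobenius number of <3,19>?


gcd(3,19)=1 => F=ab-a-b=3*19-3-19=57-22=35


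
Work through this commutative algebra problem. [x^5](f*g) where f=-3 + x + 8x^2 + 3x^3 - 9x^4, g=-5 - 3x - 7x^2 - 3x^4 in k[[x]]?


[x^5] = sum a_i*b_j, i+j=5
  1*-3=-3
  3*-7=-21
  -9*-3=27
Sum=3


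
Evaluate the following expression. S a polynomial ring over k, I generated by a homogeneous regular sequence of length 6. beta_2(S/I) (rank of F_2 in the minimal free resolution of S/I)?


Regular sequence => Koszul complex is the minimal free resolution.
Syz_1 minimally generated by Koszul relations f_i*e_j - f_j*e_i (i<j): mu(Syz_1) = beta_2 = C(m,2) = m(m-1)/2
m=6
6*5/2 = 15


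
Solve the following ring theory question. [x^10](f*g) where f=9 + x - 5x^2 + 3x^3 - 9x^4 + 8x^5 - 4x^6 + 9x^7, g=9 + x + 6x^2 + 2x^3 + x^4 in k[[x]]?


[x^10] = sum a_i*b_j, i+j=10
  -4*1=-4
  9*2=18
Sum=14


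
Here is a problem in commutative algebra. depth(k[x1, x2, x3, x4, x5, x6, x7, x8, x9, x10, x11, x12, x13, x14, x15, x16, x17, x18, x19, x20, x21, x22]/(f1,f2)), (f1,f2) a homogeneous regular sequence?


depth(R)=22
depth(R/I)=22-2=20


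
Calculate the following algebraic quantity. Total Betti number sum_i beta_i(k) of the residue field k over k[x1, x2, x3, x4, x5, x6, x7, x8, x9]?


Koszul resolution: beta_i(k)=C(n,i), n=9
sum_i C(9,i) = 2^9 = 512


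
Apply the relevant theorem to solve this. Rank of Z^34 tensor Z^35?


rank(M(x)N) = rank(M)*rank(N)
34*35 = 1190


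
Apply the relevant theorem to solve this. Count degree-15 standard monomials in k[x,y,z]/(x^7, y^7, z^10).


Need i<7, j<7, k<10 with i+j+k=15.
For each i, j ranges over max(0,15-i-9)..min(6,15-i):
  i=0: j in [6,6] -> 1
  i=1: j in [5,6] -> 2
  i=2: j in [4,6] -> 3
  i=3: j in [3,6] -> 4
  i=4: j in [2,6] -> 5
  i=5: j in [1,6] -> 6
  i=6: j in [0,6] -> 7
H(15) = 1+2+3+4+5+6+7 = 28


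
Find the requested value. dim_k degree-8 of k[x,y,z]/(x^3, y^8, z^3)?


Need i<3, j<8, k<3 with i+j+k=8.
For each i, j ranges over max(0,8-i-2)..min(7,8-i):
  i=0: j in [6,7] -> 2
  i=1: j in [5,7] -> 3
  i=2: j in [4,6] -> 3
H(8) = 2+3+3 = 8


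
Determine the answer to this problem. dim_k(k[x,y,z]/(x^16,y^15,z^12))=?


Basis: x^iy^jz^k, i<16,j<15,k<12
16*15*12=2880


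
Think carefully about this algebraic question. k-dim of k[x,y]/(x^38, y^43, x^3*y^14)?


k[x,y]/I, I = (x^38, y^43, x^3*y^14)
Rect: 38x43=1634. Corner: (38-3)x(43-14)=1015.
dim = 1634-1015 = 619


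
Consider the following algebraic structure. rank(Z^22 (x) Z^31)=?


rank(M(x)N) = rank(M)*rank(N)
22*31 = 682


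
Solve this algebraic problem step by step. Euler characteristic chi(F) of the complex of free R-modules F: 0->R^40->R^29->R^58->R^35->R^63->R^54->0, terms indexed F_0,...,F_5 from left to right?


chi = sum (-1)^i * rank:
(-1)^0*40=40
(-1)^1*29=-29
(-1)^2*58=58
(-1)^3*35=-35
(-1)^4*63=63
(-1)^5*54=-54
chi=43


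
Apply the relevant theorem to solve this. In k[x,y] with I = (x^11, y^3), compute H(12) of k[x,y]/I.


k[x,y], I = (x^11, y^3), d = 12
Need i < 11 and d-i < 3.
Range: 10 <= i <= 10.
H(12) = 1


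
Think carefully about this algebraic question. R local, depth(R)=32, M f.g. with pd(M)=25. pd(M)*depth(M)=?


pd+depth=32
depth=32-25=7
pd*depth=25*7=175


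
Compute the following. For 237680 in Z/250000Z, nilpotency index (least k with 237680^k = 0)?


237680^k mod 250000:
k=1: 237680
k=2: 32400
k=3: 82000
k=4: 10000
k=5: 50000
k=6: 0
First zero at k = 6


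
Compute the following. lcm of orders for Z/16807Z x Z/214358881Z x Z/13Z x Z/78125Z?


Exponent = lcm of the cyclic orders; pairwise coprime => product.
7^5*11^8*13^1*5^7=16807*214358881*13*78125=3659022364732109375


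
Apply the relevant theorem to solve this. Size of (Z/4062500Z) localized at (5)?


5-primary part: 4062500=5^7*52
Size=5^7=78125


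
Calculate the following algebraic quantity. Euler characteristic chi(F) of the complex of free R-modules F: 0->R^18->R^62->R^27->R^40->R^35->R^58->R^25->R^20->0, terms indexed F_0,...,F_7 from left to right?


chi = sum (-1)^i * rank:
(-1)^0*18=18
(-1)^1*62=-62
(-1)^2*27=27
(-1)^3*40=-40
(-1)^4*35=35
(-1)^5*58=-58
(-1)^6*25=25
(-1)^7*20=-20
chi=-75


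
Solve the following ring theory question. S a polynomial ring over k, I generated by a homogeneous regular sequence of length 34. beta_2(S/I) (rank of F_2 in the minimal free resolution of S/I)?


Regular sequence => Koszul complex is the minimal free resolution.
Syz_1 minimally generated by Koszul relations f_i*e_j - f_j*e_i (i<j): mu(Syz_1) = beta_2 = C(m,2) = m(m-1)/2
m=34
34*33/2 = 561


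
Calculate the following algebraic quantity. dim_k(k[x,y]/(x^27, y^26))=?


Basis: x^i*y^j, i<27, j<26
27*26=702


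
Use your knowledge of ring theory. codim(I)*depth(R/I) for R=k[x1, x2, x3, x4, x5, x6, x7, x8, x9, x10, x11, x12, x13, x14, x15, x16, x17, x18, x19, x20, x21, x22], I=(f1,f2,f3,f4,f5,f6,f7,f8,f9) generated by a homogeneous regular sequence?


codim=9, depth=dim(R/I)=22-9=13
Product=9*13=117


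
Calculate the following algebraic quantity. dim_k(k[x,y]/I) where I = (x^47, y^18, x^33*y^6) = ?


k[x,y]/I, I = (x^47, y^18, x^33*y^6)
Rect: 47x18=846. Corner: (47-33)x(18-6)=168.
dim = 846-168 = 678


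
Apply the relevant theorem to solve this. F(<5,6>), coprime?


gcd(5,6)=1 => F=ab-a-b=5*6-5-6=30-11=19


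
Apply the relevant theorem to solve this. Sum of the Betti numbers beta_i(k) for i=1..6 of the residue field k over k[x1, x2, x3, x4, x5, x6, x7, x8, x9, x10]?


Koszul resolution: beta_i(k)=C(n,i), n=10
C(10,1)=10, C(10,2)=45, C(10,3)=120, C(10,4)=210, C(10,5)=252, C(10,6)=210
Sum=847


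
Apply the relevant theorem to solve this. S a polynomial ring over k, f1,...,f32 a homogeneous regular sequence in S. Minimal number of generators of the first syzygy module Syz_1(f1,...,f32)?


Regular sequence => Koszul complex is the minimal free resolution.
Syz_1 minimally generated by Koszul relations f_i*e_j - f_j*e_i (i<j): mu(Syz_1) = beta_2 = C(m,2) = m(m-1)/2
m=32
32*31/2 = 496


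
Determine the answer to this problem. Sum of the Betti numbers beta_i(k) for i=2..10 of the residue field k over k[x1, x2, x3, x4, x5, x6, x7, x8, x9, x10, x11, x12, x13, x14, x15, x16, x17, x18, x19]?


Koszul resolution: beta_i(k)=C(n,i), n=19
C(19,2)=171, C(19,3)=969, C(19,4)=3876, C(19,5)=11628, C(19,6)=27132, C(19,7)=50388, C(19,8)=75582, C(19,9)=92378, C(19,10)=92378
Sum=354502


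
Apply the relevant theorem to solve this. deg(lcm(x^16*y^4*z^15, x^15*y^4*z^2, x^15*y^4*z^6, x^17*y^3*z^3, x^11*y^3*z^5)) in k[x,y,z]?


lcm = componentwise max:
x: max(16,15,15,17,11)=17
y: max(4,4,4,3,3)=4
z: max(15,2,6,3,5)=15
Total=17+4+15=36


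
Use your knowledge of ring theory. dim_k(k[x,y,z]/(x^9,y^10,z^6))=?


Basis: x^iy^jz^k, i<9,j<10,k<6
9*10*6=540


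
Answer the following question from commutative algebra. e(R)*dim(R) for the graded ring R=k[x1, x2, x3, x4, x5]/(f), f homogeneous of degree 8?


e(R)=deg(f)=8, dim(R)=5-1=4
e*dim=8*4=32


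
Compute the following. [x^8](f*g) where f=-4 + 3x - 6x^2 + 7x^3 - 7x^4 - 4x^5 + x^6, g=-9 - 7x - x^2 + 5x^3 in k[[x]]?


[x^8] = sum a_i*b_j, i+j=8
  -4*5=-20
  1*-1=-1
Sum=-21


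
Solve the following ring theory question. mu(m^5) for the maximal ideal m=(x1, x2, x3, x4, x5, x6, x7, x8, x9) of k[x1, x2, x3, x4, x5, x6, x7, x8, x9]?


Graded Nakayama: mu(m^d) = dim_k (m^d/m^(d+1)) = #degree-5 monomials in 9 vars
C(n+d-1,d)=C(13,5)=1287


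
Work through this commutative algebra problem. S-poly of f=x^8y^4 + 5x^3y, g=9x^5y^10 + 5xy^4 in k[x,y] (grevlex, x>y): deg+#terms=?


LT(f)=x^8y^4, LT(g)=9x^5y^10
lcm(LM)=x^8y^10
S(f,g) (scaled by 9 to clear denominators) = 9y^6*f - x^3*g = 45x^3y^7 - 5x^4y^4
2 terms, deg 10.
10+2=12


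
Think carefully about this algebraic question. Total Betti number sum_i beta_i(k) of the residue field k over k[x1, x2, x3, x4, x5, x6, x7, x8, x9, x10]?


Koszul resolution: beta_i(k)=C(n,i), n=10
sum_i C(10,i) = 2^10 = 1024


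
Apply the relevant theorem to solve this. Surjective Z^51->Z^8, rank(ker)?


rank(ker) = 51-8 = 43


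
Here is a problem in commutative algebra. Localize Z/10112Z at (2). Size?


2-primary part: 10112=2^7*79
Size=2^7=128


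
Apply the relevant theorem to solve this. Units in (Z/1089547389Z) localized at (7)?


Local ring = Z/40353607Z.
phi(40353607) = 7^8*(7-1) = 34588806


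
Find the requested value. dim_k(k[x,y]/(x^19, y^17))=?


Basis: x^i*y^j, i<19, j<17
19*17=323


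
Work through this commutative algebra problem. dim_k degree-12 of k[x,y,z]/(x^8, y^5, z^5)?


Need i<8, j<5, k<5 with i+j+k=12.
For each i, j ranges over max(0,12-i-4)..min(4,12-i):
  i=0: j in [8,4] -> 0
  i=1: j in [7,4] -> 0
  i=2: j in [6,4] -> 0
  i=3: j in [5,4] -> 0
  i=4: j in [4,4] -> 1
  i=5: j in [3,4] -> 2
  i=6: j in [2,4] -> 3
  i=7: j in [1,4] -> 4
H(12) = 0+0+0+0+1+2+3+4 = 10


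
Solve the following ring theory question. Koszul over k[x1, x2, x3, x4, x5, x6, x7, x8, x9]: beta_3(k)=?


C(n,i)=C(9,3)=84


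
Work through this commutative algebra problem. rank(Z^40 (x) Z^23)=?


rank(M(x)N) = rank(M)*rank(N)
40*23 = 920


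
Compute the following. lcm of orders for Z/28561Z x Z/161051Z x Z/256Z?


Exponent = lcm of the cyclic orders; pairwise coprime => product.
13^4*11^5*2^8=28561*161051*256=1177543068416


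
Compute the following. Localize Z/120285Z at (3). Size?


3-primary part: 120285=3^7*55
Size=3^7=2187


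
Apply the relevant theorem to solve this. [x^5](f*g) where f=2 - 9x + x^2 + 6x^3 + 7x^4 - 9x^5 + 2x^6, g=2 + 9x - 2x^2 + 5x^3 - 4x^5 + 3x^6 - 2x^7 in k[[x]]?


[x^5] = sum a_i*b_j, i+j=5
  2*-4=-8
  1*5=5
  6*-2=-12
  7*9=63
  -9*2=-18
Sum=30


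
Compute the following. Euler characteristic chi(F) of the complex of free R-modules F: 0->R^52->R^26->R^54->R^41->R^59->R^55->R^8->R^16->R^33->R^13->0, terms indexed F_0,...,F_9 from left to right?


chi = sum (-1)^i * rank:
(-1)^0*52=52
(-1)^1*26=-26
(-1)^2*54=54
(-1)^3*41=-41
(-1)^4*59=59
(-1)^5*55=-55
(-1)^6*8=8
(-1)^7*16=-16
(-1)^8*33=33
(-1)^9*13=-13
chi=55


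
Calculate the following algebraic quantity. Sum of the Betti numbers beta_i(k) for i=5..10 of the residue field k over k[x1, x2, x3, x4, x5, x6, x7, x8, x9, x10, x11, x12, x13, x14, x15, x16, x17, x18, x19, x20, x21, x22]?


Koszul resolution: beta_i(k)=C(n,i), n=22
C(22,5)=26334, C(22,6)=74613, C(22,7)=170544, C(22,8)=319770, C(22,9)=497420, C(22,10)=646646
Sum=1735327


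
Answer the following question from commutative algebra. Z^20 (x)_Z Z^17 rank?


rank(M(x)N) = rank(M)*rank(N)
20*17 = 340


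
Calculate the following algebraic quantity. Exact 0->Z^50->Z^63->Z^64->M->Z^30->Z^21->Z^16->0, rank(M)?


Alt sum=0:
(-1)^0*50 + (-1)^1*63 + (-1)^2*64 + (-1)^3*? + (-1)^4*30 + (-1)^5*21 + (-1)^6*16=0
rank(M)=76


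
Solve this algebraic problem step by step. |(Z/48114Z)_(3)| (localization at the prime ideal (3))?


3-primary part: 48114=3^7*22
Size=3^7=2187


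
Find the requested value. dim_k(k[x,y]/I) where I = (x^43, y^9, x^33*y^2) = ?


k[x,y]/I, I = (x^43, y^9, x^33*y^2)
Rect: 43x9=387. Corner: (43-33)x(9-2)=70.
dim = 387-70 = 317


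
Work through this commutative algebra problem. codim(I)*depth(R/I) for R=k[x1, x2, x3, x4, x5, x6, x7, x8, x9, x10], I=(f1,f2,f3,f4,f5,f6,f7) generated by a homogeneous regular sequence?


codim=7, depth=dim(R/I)=10-7=3
Product=7*3=21


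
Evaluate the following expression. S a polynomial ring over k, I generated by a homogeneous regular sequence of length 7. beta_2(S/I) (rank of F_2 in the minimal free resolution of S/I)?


Regular sequence => Koszul complex is the minimal free resolution.
Syz_1 minimally generated by Koszul relations f_i*e_j - f_j*e_i (i<j): mu(Syz_1) = beta_2 = C(m,2) = m(m-1)/2
m=7
7*6/2 = 21


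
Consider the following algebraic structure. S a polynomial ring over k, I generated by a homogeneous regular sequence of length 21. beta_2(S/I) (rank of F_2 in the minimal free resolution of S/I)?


Regular sequence => Koszul complex is the minimal free resolution.
Syz_1 minimally generated by Koszul relations f_i*e_j - f_j*e_i (i<j): mu(Syz_1) = beta_2 = C(m,2) = m(m-1)/2
m=21
21*20/2 = 210


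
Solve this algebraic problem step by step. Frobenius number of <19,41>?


gcd(19,41)=1 => F=ab-a-b=19*41-19-41=779-60=719


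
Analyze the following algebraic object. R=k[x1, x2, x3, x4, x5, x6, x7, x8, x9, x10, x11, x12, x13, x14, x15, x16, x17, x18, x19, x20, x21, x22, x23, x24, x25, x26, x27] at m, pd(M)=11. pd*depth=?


pd+depth=27
depth=27-11=16
pd*depth=11*16=176


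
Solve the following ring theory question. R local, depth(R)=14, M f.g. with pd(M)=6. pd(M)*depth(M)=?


pd+depth=14
depth=14-6=8
pd*depth=6*8=48


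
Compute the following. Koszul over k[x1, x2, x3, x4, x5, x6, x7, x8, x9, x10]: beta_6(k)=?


C(n,i)=C(10,6)=210


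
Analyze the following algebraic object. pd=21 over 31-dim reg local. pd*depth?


pd+depth=31
depth=31-21=10
pd*depth=21*10=210


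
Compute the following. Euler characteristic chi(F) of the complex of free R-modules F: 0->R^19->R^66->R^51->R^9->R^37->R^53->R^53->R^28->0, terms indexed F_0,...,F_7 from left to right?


chi = sum (-1)^i * rank:
(-1)^0*19=19
(-1)^1*66=-66
(-1)^2*51=51
(-1)^3*9=-9
(-1)^4*37=37
(-1)^5*53=-53
(-1)^6*53=53
(-1)^7*28=-28
chi=4


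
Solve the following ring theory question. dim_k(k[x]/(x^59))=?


Basis: 1,x,...,x^58
dim=59


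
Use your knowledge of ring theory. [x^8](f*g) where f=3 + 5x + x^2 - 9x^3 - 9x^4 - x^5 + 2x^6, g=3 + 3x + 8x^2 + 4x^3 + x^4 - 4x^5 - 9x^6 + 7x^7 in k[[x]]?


[x^8] = sum a_i*b_j, i+j=8
  5*7=35
  1*-9=-9
  -9*-4=36
  -9*1=-9
  -1*4=-4
  2*8=16
Sum=65


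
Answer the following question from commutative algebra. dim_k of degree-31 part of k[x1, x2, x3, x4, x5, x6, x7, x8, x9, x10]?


C(d+n-1,n-1)=C(40,9)=273438880


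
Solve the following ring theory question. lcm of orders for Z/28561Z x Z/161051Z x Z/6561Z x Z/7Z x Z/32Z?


Exponent = lcm of the cyclic orders; pairwise coprime => product.
13^4*11^5*3^8*7^1*2^5=28561*161051*6561*7*32=6760127562892704


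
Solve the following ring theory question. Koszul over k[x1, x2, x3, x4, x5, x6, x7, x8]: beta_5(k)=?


C(n,i)=C(8,5)=56


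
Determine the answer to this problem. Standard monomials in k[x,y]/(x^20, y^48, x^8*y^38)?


k[x,y]/I, I = (x^20, y^48, x^8*y^38)
Rect: 20x48=960. Corner: (20-8)x(48-38)=120.
dim = 960-120 = 840


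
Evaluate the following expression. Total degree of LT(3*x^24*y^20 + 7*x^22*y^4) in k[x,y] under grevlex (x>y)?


LT: 3*x^24*y^20
deg_x=24, deg_y=20
Total=24+20=44


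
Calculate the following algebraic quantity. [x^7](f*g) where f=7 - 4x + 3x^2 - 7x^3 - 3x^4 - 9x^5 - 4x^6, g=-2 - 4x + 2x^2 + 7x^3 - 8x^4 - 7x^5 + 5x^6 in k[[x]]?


[x^7] = sum a_i*b_j, i+j=7
  -4*5=-20
  3*-7=-21
  -7*-8=56
  -3*7=-21
  -9*2=-18
  -4*-4=16
Sum=-8


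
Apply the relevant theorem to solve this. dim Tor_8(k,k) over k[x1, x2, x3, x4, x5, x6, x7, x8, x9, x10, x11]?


Koszul: C(n,i)=C(11,8)=165


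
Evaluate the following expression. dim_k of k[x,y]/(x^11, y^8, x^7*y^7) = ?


k[x,y]/I, I = (x^11, y^8, x^7*y^7)
Rect: 11x8=88. Corner: (11-7)x(8-7)=4.
dim = 88-4 = 84


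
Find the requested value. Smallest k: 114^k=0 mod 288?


114^k mod 288:
k=1: 114
k=2: 36
k=3: 72
k=4: 144
k=5: 0
First zero at k = 5


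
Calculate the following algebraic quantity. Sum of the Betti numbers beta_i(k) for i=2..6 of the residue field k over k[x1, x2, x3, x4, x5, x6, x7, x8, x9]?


Koszul resolution: beta_i(k)=C(n,i), n=9
C(9,2)=36, C(9,3)=84, C(9,4)=126, C(9,5)=126, C(9,6)=84
Sum=456


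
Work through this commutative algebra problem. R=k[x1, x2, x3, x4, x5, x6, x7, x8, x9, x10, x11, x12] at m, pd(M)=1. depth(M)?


pd+depth=depth(R)=12
depth=12-1=11


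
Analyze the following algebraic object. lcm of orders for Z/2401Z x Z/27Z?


Exponent = lcm of the cyclic orders; pairwise coprime => product.
7^4*3^3=2401*27=64827


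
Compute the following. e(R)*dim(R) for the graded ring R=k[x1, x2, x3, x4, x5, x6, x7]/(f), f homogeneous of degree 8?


e(R)=deg(f)=8, dim(R)=7-1=6
e*dim=8*6=48


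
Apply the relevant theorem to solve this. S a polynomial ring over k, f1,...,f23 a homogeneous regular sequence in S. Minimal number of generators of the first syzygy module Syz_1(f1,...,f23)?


Regular sequence => Koszul complex is the minimal free resolution.
Syz_1 minimally generated by Koszul relations f_i*e_j - f_j*e_i (i<j): mu(Syz_1) = beta_2 = C(m,2) = m(m-1)/2
m=23
23*22/2 = 253


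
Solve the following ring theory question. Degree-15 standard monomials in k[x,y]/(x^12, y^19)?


k[x,y], I = (x^12, y^19), d = 15
Need i < 12 and d-i < 19.
Range: 0 <= i <= 11.
H(15) = 12


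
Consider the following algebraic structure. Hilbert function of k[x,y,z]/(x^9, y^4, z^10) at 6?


Need i<9, j<4, k<10 with i+j+k=6.
For each i, j ranges over max(0,6-i-9)..min(3,6-i):
  i=0: j in [0,3] -> 4
  i=1: j in [0,3] -> 4
  i=2: j in [0,3] -> 4
  i=3: j in [0,3] -> 4
  i=4: j in [0,2] -> 3
  i=5: j in [0,1] -> 2
  i=6: j in [0,0] -> 1
H(6) = 4+4+4+4+3+2+1 = 22


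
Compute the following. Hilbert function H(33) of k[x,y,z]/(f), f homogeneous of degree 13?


C(35,2)-C(22,2)=595-231=364


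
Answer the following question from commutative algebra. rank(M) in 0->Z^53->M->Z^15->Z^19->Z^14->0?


Alt sum=0:
(-1)^0*53 + (-1)^1*? + (-1)^2*15 + (-1)^3*19 + (-1)^4*14=0
rank(M)=63


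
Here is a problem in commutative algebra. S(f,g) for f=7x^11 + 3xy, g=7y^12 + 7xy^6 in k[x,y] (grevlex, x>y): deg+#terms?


LT(f)=7x^11, LT(g)=7y^12
lcm(LM)=x^11y^12
S(f,g) (scaled by 49 to clear denominators) = 7y^12*f - 7x^11*g = -49x^12y^6 + 21xy^13
2 terms, deg 18.
18+2=20


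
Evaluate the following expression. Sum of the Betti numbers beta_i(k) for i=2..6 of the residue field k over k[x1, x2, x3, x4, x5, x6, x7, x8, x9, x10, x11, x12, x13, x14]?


Koszul resolution: beta_i(k)=C(n,i), n=14
C(14,2)=91, C(14,3)=364, C(14,4)=1001, C(14,5)=2002, C(14,6)=3003
Sum=6461


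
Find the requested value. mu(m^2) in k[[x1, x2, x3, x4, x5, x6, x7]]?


C(n+d-1,d)=C(8,2)=28


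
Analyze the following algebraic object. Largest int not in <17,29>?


gcd(17,29)=1 => F=ab-a-b=17*29-17-29=493-46=447


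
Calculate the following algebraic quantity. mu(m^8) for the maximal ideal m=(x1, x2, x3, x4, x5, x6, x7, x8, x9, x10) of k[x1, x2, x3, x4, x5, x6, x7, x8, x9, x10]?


Graded Nakayama: mu(m^d) = dim_k (m^d/m^(d+1)) = #degree-8 monomials in 10 vars
C(n+d-1,d)=C(17,8)=24310


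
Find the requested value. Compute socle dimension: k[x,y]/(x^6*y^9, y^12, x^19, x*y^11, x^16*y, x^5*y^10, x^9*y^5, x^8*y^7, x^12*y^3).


Socle = ann(m) = span of standard monomials u with x*u, y*u in I (staircase corners).
Minimal generators: x^19, x^16*y, x^12*y^3, x^9*y^5, x^8*y^7, x^6*y^9, x^5*y^10, x*y^11, y^12
Corners: y^11, x^4y^10, x^5y^9, x^7y^8, x^8y^6, x^11y^4, x^15y^2, x^18
Socle dim=8


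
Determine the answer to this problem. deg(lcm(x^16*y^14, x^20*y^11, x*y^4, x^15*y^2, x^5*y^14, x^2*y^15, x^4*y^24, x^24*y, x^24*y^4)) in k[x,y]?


lcm = componentwise max:
x: max(16,20,1,15,5,2,4,24,24)=24
y: max(14,11,4,2,14,15,24,1,4)=24
Total=24+24=48


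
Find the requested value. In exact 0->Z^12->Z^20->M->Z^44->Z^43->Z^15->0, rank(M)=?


Alt sum=0:
(-1)^0*12 + (-1)^1*20 + (-1)^2*? + (-1)^3*44 + (-1)^4*43 + (-1)^5*15=0
rank(M)=24


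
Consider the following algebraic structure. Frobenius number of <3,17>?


gcd(3,17)=1 => F=ab-a-b=3*17-3-17=51-20=31


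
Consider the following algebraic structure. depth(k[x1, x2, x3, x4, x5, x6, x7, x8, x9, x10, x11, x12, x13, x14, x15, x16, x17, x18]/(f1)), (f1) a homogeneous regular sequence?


depth(R)=18
depth(R/I)=18-1=17


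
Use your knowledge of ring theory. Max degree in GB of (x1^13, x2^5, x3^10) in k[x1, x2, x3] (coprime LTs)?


Pure powers, coprime LTs => already GB.
Degrees: 13, 5, 10
Max=13


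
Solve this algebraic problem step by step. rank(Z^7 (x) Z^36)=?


rank(M(x)N) = rank(M)*rank(N)
7*36 = 252


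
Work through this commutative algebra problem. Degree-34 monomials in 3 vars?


C(d+n-1,n-1)=C(36,2)=630


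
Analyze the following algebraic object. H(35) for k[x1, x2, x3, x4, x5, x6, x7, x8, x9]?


C(d+n-1,n-1)=C(43,8)=145008513


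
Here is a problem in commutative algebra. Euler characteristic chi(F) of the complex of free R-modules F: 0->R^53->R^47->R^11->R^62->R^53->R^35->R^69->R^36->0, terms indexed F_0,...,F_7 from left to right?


chi = sum (-1)^i * rank:
(-1)^0*53=53
(-1)^1*47=-47
(-1)^2*11=11
(-1)^3*62=-62
(-1)^4*53=53
(-1)^5*35=-35
(-1)^6*69=69
(-1)^7*36=-36
chi=6


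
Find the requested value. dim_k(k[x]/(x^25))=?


Basis: 1,x,...,x^24
dim=25


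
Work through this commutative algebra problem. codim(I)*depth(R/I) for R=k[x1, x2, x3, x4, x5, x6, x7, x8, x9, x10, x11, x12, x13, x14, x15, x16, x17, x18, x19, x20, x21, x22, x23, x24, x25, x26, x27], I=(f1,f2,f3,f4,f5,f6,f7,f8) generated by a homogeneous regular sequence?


codim=8, depth=dim(R/I)=27-8=19
Product=8*19=152


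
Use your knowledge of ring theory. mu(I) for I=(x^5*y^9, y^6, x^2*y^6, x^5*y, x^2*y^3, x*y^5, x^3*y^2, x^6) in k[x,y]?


Remove redundant (divisible by others).
x^2*y^6 redundant.
x^5*y^9 redundant.
Min: x^6, x^5*y, x^3*y^2, x^2*y^3, x*y^5, y^6
Count=6


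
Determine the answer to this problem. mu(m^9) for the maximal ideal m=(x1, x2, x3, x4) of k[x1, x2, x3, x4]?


Graded Nakayama: mu(m^d) = dim_k (m^d/m^(d+1)) = #degree-9 monomials in 4 vars
C(n+d-1,d)=C(12,9)=220


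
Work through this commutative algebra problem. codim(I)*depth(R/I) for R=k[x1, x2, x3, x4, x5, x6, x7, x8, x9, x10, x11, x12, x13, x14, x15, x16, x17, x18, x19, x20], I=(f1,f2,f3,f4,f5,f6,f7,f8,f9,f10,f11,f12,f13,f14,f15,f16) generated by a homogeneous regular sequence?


codim=16, depth=dim(R/I)=20-16=4
Product=16*4=64


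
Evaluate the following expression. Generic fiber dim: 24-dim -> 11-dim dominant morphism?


dim(fiber)=dim(X)-dim(Y)=24-11=13


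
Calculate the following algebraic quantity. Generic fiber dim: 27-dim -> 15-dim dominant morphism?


dim(fiber)=dim(X)-dim(Y)=27-15=12


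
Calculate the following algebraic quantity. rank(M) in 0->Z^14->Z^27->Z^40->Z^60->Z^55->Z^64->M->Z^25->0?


Alt sum=0:
(-1)^0*14 + (-1)^1*27 + (-1)^2*40 + (-1)^3*60 + (-1)^4*55 + (-1)^5*64 + (-1)^6*? + (-1)^7*25=0
rank(M)=67


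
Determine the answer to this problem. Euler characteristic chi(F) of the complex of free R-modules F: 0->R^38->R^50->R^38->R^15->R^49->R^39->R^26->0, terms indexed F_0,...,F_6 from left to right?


chi = sum (-1)^i * rank:
(-1)^0*38=38
(-1)^1*50=-50
(-1)^2*38=38
(-1)^3*15=-15
(-1)^4*49=49
(-1)^5*39=-39
(-1)^6*26=26
chi=47


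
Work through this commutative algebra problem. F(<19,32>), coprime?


gcd(19,32)=1 => F=ab-a-b=19*32-19-32=608-51=557


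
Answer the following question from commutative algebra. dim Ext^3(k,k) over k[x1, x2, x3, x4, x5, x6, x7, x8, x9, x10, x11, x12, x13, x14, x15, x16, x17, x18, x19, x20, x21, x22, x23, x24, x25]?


C(n,i)=C(25,3)=2300


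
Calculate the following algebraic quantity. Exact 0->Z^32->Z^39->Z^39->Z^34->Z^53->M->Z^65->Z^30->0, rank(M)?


Alt sum=0:
(-1)^0*32 + (-1)^1*39 + (-1)^2*39 + (-1)^3*34 + (-1)^4*53 + (-1)^5*? + (-1)^6*65 + (-1)^7*30=0
rank(M)=86


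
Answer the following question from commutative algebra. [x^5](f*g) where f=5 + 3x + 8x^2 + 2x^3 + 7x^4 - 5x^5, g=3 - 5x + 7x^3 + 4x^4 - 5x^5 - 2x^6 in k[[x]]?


[x^5] = sum a_i*b_j, i+j=5
  5*-5=-25
  3*4=12
  8*7=56
  7*-5=-35
  -5*3=-15
Sum=-7


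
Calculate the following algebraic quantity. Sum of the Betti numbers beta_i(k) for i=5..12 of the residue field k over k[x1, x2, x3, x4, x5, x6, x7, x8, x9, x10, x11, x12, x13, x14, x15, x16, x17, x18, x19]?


Koszul resolution: beta_i(k)=C(n,i), n=19
C(19,5)=11628, C(19,6)=27132, C(19,7)=50388, C(19,8)=75582, C(19,9)=92378, C(19,10)=92378, C(19,11)=75582, C(19,12)=50388
Sum=475456


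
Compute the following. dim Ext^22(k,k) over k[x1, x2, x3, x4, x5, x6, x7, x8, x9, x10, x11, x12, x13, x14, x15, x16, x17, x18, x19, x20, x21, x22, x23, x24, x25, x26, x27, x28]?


C(n,i)=C(28,22)=376740


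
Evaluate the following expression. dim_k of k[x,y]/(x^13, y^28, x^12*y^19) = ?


k[x,y]/I, I = (x^13, y^28, x^12*y^19)
Rect: 13x28=364. Corner: (13-12)x(28-19)=9.
dim = 364-9 = 355


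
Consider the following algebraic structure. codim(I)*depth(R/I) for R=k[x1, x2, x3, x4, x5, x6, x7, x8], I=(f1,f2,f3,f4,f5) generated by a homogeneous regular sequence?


codim=5, depth=dim(R/I)=8-5=3
Product=5*3=15


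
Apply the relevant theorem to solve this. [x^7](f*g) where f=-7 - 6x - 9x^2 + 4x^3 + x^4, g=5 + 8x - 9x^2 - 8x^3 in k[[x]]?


[x^7] = sum a_i*b_j, i+j=7
  1*-8=-8
Sum=-8


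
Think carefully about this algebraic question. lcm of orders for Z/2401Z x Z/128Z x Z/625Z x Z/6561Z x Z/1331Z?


Exponent = lcm of the cyclic orders; pairwise coprime => product.
7^4*2^7*5^4*3^8*11^3=2401*128*625*6561*1331=1677375287280000


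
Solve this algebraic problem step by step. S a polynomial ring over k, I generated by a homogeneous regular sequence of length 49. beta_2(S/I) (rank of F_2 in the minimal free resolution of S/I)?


Regular sequence => Koszul complex is the minimal free resolution.
Syz_1 minimally generated by Koszul relations f_i*e_j - f_j*e_i (i<j): mu(Syz_1) = beta_2 = C(m,2) = m(m-1)/2
m=49
49*48/2 = 1176


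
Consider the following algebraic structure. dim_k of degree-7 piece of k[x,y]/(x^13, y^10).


k[x,y], I = (x^13, y^10), d = 7
Need i < 13 and d-i < 10.
Range: 0 <= i <= 7.
H(7) = 8


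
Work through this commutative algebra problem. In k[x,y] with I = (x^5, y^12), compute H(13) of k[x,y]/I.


k[x,y], I = (x^5, y^12), d = 13
Need i < 5 and d-i < 12.
Range: 2 <= i <= 4.
H(13) = 3


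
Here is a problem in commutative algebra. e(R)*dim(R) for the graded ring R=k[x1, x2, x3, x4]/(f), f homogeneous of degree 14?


e(R)=deg(f)=14, dim(R)=4-1=3
e*dim=14*3=42


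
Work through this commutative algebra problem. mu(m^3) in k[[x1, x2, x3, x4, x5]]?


C(n+d-1,d)=C(7,3)=35


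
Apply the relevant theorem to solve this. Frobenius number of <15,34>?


gcd(15,34)=1 => F=ab-a-b=15*34-15-34=510-49=461


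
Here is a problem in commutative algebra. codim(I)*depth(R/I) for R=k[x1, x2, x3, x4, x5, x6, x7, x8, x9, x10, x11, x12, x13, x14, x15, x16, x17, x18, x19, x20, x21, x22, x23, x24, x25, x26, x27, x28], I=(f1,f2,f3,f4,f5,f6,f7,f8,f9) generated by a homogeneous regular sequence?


codim=9, depth=dim(R/I)=28-9=19
Product=9*19=171


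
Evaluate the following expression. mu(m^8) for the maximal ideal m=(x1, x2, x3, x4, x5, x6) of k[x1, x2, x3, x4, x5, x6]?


Graded Nakayama: mu(m^d) = dim_k (m^d/m^(d+1)) = #degree-8 monomials in 6 vars
C(n+d-1,d)=C(13,8)=1287


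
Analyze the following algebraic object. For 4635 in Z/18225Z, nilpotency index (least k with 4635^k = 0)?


4635^k mod 18225:
k=1: 4635
k=2: 14175
k=3: 0
First zero at k = 3


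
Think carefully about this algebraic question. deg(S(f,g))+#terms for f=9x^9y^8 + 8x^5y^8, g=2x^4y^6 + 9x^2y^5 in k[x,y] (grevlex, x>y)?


LT(f)=9x^9y^8, LT(g)=2x^4y^6
lcm(LM)=x^9y^8
S(f,g) (scaled by 18 to clear denominators) = 2*f - 9x^5y^2*g = -81x^7y^7 + 16x^5y^8
2 terms, deg 14.
14+2=16


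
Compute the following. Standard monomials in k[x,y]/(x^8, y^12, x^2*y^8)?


k[x,y]/I, I = (x^8, y^12, x^2*y^8)
Rect: 8x12=96. Corner: (8-2)x(12-8)=24.
dim = 96-24 = 72


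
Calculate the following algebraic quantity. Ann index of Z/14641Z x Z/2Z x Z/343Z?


Exponent = lcm of the cyclic orders; pairwise coprime => product.
11^4*2^1*7^3=14641*2*343=10043726


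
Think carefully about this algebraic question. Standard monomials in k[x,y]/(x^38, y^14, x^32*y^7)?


k[x,y]/I, I = (x^38, y^14, x^32*y^7)
Rect: 38x14=532. Corner: (38-32)x(14-7)=42.
dim = 532-42 = 490


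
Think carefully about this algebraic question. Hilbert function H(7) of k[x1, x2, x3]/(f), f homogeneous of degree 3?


C(9,2)-C(6,2)=36-15=21


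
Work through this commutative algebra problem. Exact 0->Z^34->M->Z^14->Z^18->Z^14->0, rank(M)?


Alt sum=0:
(-1)^0*34 + (-1)^1*? + (-1)^2*14 + (-1)^3*18 + (-1)^4*14=0
rank(M)=44


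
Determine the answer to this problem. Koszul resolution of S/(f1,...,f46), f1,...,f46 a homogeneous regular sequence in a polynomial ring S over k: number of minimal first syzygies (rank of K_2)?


Regular sequence => Koszul complex is the minimal free resolution.
Syz_1 minimally generated by Koszul relations f_i*e_j - f_j*e_i (i<j): mu(Syz_1) = beta_2 = C(m,2) = m(m-1)/2
m=46
46*45/2 = 1035


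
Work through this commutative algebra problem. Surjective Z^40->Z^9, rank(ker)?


rank(ker) = 40-9 = 31


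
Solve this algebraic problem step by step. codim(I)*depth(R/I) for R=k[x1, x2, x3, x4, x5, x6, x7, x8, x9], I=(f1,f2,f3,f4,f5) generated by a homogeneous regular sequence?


codim=5, depth=dim(R/I)=9-5=4
Product=5*4=20


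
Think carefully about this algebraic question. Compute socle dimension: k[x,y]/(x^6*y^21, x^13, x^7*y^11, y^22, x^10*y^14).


Socle = ann(m) = span of standard monomials u with x*u, y*u in I (staircase corners).
Redundant generators: x^10*y^14
Minimal generators: x^13, x^7*y^11, x^6*y^21, y^22
Corners: x^5y^21, x^6y^20, x^12y^10
Socle dim=3


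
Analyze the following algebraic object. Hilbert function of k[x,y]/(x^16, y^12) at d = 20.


k[x,y], I = (x^16, y^12), d = 20
Need i < 16 and d-i < 12.
Range: 9 <= i <= 15.
H(20) = 7


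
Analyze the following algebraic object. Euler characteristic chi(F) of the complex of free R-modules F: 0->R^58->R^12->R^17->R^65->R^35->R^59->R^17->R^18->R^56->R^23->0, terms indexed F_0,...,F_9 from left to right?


chi = sum (-1)^i * rank:
(-1)^0*58=58
(-1)^1*12=-12
(-1)^2*17=17
(-1)^3*65=-65
(-1)^4*35=35
(-1)^5*59=-59
(-1)^6*17=17
(-1)^7*18=-18
(-1)^8*56=56
(-1)^9*23=-23
chi=6


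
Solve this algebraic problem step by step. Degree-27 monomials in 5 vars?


C(d+n-1,n-1)=C(31,4)=31465


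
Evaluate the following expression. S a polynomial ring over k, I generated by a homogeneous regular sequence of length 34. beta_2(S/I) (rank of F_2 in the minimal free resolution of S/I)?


Regular sequence => Koszul complex is the minimal free resolution.
Syz_1 minimally generated by Koszul relations f_i*e_j - f_j*e_i (i<j): mu(Syz_1) = beta_2 = C(m,2) = m(m-1)/2
m=34
34*33/2 = 561


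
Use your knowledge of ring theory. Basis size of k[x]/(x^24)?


Basis: 1,x,...,x^23
dim=24


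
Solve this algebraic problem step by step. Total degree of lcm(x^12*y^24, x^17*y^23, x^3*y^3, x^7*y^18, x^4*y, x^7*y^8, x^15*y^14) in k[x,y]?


lcm = componentwise max:
x: max(12,17,3,7,4,7,15)=17
y: max(24,23,3,18,1,8,14)=24
Total=17+24=41


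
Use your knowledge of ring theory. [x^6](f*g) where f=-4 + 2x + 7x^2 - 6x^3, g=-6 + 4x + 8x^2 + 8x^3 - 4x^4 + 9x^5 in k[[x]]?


[x^6] = sum a_i*b_j, i+j=6
  2*9=18
  7*-4=-28
  -6*8=-48
Sum=-58


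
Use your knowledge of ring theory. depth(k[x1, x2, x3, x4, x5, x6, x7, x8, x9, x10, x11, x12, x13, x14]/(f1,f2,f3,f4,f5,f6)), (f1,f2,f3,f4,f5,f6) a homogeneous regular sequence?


depth(R)=14
depth(R/I)=14-6=8


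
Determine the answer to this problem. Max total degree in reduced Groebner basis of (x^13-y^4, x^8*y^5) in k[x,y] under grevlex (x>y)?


LT(f1)=x^13, LT(f2)=x^8y^5, lcm=x^13y^5
S(f1,f2) = y^5*f1 - x^5*f2 = -y^9
Reduced GB = {f1, f2, y^9}; degrees 13, 13, 9
Max = 13


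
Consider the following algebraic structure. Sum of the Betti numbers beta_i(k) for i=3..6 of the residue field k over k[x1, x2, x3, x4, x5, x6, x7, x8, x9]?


Koszul resolution: beta_i(k)=C(n,i), n=9
C(9,3)=84, C(9,4)=126, C(9,5)=126, C(9,6)=84
Sum=420


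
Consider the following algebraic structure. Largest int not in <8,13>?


gcd(8,13)=1 => F=ab-a-b=8*13-8-13=104-21=83


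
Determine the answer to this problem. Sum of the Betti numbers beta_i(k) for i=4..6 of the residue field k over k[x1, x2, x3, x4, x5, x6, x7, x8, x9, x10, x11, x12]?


Koszul resolution: beta_i(k)=C(n,i), n=12
C(12,4)=495, C(12,5)=792, C(12,6)=924
Sum=2211


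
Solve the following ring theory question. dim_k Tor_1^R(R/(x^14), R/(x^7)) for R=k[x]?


Tor_1(R/I,R/J)=(I cap J)/IJ=(x^14)/(x^21)
dim=21-14=min(14,7)=7


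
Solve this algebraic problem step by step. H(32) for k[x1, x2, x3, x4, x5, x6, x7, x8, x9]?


C(d+n-1,n-1)=C(40,8)=76904685


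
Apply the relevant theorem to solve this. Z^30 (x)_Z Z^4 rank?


rank(M(x)N) = rank(M)*rank(N)
30*4 = 120


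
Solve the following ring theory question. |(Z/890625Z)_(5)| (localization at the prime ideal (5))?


5-primary part: 890625=5^6*57
Size=5^6=15625


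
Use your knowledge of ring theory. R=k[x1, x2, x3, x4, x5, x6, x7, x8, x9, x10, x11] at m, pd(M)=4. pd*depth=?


pd+depth=11
depth=11-4=7
pd*depth=4*7=28


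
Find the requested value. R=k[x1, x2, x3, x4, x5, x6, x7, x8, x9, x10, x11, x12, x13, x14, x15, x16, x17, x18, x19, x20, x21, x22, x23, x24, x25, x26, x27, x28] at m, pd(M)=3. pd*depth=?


pd+depth=28
depth=28-3=25
pd*depth=3*25=75


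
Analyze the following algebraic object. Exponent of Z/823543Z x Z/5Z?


Exponent = lcm of the cyclic orders; pairwise coprime => product.
7^7*5^1=823543*5=4117715


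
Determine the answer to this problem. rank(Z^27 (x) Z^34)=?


rank(M(x)N) = rank(M)*rank(N)
27*34 = 918


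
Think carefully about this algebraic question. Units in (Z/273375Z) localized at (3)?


Local ring = Z/2187Z.
phi(2187) = 3^6*(3-1) = 1458


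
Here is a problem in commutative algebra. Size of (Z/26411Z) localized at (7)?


7-primary part: 26411=7^4*11
Size=7^4=2401


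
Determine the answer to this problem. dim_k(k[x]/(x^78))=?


Basis: 1,x,...,x^77
dim=78


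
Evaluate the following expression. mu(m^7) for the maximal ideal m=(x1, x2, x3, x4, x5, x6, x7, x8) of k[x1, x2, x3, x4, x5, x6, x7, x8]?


Graded Nakayama: mu(m^d) = dim_k (m^d/m^(d+1)) = #degree-7 monomials in 8 vars
C(n+d-1,d)=C(14,7)=3432


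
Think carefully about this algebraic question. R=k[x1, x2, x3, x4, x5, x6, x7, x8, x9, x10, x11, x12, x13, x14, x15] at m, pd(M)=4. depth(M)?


pd+depth=depth(R)=15
depth=15-4=11


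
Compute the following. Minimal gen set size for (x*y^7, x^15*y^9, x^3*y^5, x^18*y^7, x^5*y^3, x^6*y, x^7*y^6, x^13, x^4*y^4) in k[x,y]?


Remove redundant (divisible by others).
x^15*y^9 redundant.
x^18*y^7 redundant.
x^7*y^6 redundant.
Min: x^13, x^6*y, x^5*y^3, x^4*y^4, x^3*y^5, x*y^7
Count=6


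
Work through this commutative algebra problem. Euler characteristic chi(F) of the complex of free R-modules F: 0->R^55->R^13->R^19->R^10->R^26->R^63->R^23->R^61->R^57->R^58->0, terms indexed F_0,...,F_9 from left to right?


chi = sum (-1)^i * rank:
(-1)^0*55=55
(-1)^1*13=-13
(-1)^2*19=19
(-1)^3*10=-10
(-1)^4*26=26
(-1)^5*63=-63
(-1)^6*23=23
(-1)^7*61=-61
(-1)^8*57=57
(-1)^9*58=-58
chi=-25


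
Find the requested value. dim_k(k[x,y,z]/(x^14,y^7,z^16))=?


Basis: x^iy^jz^k, i<14,j<7,k<16
14*7*16=1568


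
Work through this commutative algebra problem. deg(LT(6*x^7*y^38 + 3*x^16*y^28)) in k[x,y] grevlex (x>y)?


LT: 6*x^7*y^38
deg_x=7, deg_y=38
Total=7+38=45


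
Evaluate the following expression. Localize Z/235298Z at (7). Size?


7-primary part: 235298=7^6*2
Size=7^6=117649


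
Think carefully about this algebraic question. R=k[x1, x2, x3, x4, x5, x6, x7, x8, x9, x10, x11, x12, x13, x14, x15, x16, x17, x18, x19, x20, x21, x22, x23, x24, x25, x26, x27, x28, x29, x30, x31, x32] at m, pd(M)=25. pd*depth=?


pd+depth=32
depth=32-25=7
pd*depth=25*7=175


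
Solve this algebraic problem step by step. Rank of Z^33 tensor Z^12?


rank(M(x)N) = rank(M)*rank(N)
33*12 = 396


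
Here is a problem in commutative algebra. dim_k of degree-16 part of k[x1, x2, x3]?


C(d+n-1,n-1)=C(18,2)=153
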